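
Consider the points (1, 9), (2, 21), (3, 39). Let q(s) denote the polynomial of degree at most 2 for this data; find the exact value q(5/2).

Evaluate each Lagrange basis at s = 5/2:
L_0(5/2) = (1/2)·(-1/2)/[(-1)·(-2)] = -1/8
L_1(5/2) = (3/2)·(-1/2)/[(1)·(-1)] = 3/4
L_2(5/2) = (3/2)·(1/2)/[(2)·(1)] = 3/8
Sum: 9·(-1/8) + 21·(3/4) + 39·(3/8) = 117/4

117/4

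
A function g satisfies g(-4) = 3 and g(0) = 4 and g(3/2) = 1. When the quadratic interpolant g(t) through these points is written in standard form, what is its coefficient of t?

Build the Lagrange basis polynomials:
L_0(t) = t(t - 3/2) / [22] = (1/22)t^2 - (3/44)t
L_1(t) = (t + 4)(t - 3/2) / [-6] = -(1/6)t^2 - (5/12)t + 1
L_2(t) = (t + 4)t / [33/4] = (4/33)t^2 + (16/33)t
g(t) = 3·L_0 + 4·L_1 + 1·L_2
Only the coefficient of t is needed; take it from each L_i and combine:
3·(-3/44) + 4·(-5/12) + 1·(16/33) = -61/44

-61/44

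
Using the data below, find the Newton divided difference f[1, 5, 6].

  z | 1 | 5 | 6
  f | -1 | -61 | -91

-3

f[1,5] = (-61 - (-1)) / (5 - 1) = -15
f[5,6] = (-91 - (-61)) / (6 - 5) = -30
f[1,5,6] = (-30 - (-15)) / (6 - 1) = -3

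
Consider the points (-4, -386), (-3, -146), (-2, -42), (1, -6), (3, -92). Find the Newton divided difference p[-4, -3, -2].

p[-4,-3] = (-146 - (-386)) / (-3 - (-4)) = 240
p[-3,-2] = (-42 - (-146)) / (-2 - (-3)) = 104
p[-4,-3,-2] = (104 - 240) / (-2 - (-4)) = -68

-68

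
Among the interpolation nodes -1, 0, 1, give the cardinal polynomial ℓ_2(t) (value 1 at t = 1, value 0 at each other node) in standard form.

ℓ_2(t) = (t + 1)t / [(2)·(1)]
       = (t^2 + t) / (2)

ℓ_2(t) = (1/2)t^2 + (1/2)t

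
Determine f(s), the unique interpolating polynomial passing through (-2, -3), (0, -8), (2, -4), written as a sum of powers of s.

Build the Lagrange basis polynomials:
L_0(s) = s(s - 2) / [8] = (1/8)s^2 - (1/4)s
L_1(s) = (s + 2)(s - 2) / [-4] = -(1/4)s^2 + 1
L_2(s) = (s + 2)s / [8] = (1/8)s^2 + (1/4)s
f(s) = (-3)·L_0 + (-8)·L_1 + (-4)·L_2
  (-3)·L_0(s) = -(3/8)s^2 + (3/4)s
  (-8)·L_1(s) = 2s^2 - 8
  (-4)·L_2(s) = -(1/2)s^2 - s
Adding term by term: (9/8)s^2 - (1/4)s - 8

f(s) = (9/8)s^2 - (1/4)s - 8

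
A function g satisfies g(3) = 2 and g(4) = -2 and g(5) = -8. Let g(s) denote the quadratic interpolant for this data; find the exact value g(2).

4

Evaluate each Lagrange basis at s = 2:
L_0(2) = (-2)·(-3)/[(-1)·(-2)] = 3
L_1(2) = (-1)·(-3)/[(1)·(-1)] = -3
L_2(2) = (-1)·(-2)/[(2)·(1)] = 1
Sum: 2·(3) + (-2)·(-3) + (-8)·(1) = 4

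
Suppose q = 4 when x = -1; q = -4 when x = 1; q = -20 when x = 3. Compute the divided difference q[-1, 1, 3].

-1

q[-1,1] = (-4 - 4) / (1 - (-1)) = -4
q[1,3] = (-20 - (-4)) / (3 - 1) = -8
q[-1,1,3] = (-8 - (-4)) / (3 - (-1)) = -1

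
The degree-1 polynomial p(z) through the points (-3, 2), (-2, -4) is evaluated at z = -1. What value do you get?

L_0(-1) = (1)/[(-1)] = -1
L_1(-1) = (2)/[(1)] = 2
Sum: 2·(-1) + (-4)·(2) = -10

-10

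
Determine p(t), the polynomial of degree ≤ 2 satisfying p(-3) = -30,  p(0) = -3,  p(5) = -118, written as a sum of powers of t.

p(t) = -4t^2 - 3t - 3

L_0(t) = t(t - 5) / [24] = (1/24)t^2 - (5/24)t
L_1(t) = (t + 3)(t - 5) / [-15] = -(1/15)t^2 + (2/15)t + 1
L_2(t) = (t + 3)t / [40] = (1/40)t^2 + (3/40)t
p(t) = (-30)·L_0 + (-3)·L_1 + (-118)·L_2
  (-30)·L_0(t) = -(5/4)t^2 + (25/4)t
  (-3)·L_1(t) = (1/5)t^2 - (2/5)t - 3
  (-118)·L_2(t) = -(59/20)t^2 - (177/20)t
Adding term by term: -4t^2 - 3t - 3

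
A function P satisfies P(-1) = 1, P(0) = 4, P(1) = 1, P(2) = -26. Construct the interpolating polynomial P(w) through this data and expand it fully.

P(w) = -3w^3 - 3w^2 + 3w + 4

Build the Lagrange basis polynomials:
L_0(w) = w(w - 1)(w - 2) / [-6] = -(1/6)w^3 + (1/2)w^2 - (1/3)w
L_1(w) = (w + 1)(w - 1)(w - 2) / [2] = (1/2)w^3 - w^2 - (1/2)w + 1
L_2(w) = (w + 1)w(w - 2) / [-2] = -(1/2)w^3 + (1/2)w^2 + w
L_3(w) = (w + 1)w(w - 1) / [6] = (1/6)w^3 - (1/6)w
P(w) = 1·L_0 + 4·L_1 + 1·L_2 + (-26)·L_3
  1·L_0(w) = -(1/6)w^3 + (1/2)w^2 - (1/3)w
  4·L_1(w) = 2w^3 - 4w^2 - 2w + 4
  1·L_2(w) = -(1/2)w^3 + (1/2)w^2 + w
  (-26)·L_3(w) = -(13/3)w^3 + (13/3)w
Adding term by term: -3w^3 - 3w^2 + 3w + 4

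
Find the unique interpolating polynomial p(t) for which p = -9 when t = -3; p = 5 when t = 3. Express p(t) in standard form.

Build the Lagrange basis polynomials:
L_0(t) = (t - 3) / [-6] = -(1/6)t + 1/2
L_1(t) = (t + 3) / [6] = (1/6)t + 1/2
p(t) = (-9)·L_0 + 5·L_1
  (-9)·L_0(t) = (3/2)t - 9/2
  5·L_1(t) = (5/6)t + 5/2
Adding term by term: (7/3)t - 2

p(t) = (7/3)t - 2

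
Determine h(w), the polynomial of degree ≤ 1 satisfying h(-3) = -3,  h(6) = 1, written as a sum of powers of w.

Build the Lagrange basis polynomials:
L_0(w) = (w - 6) / [-9] = -(1/9)w + 2/3
L_1(w) = (w + 3) / [9] = (1/9)w + 1/3
h(w) = (-3)·L_0 + 1·L_1
  (-3)·L_0(w) = (1/3)w - 2
  1·L_1(w) = (1/9)w + 1/3
Adding term by term: (4/9)w - 5/3

h(w) = (4/9)w - 5/3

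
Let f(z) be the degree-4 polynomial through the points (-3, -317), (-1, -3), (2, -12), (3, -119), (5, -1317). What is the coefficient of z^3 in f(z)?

4

Build the Lagrange basis polynomials:
L_0(z) = (z + 1)(z - 2)(z - 3)(z - 5) / [480] = (1/480)z^4 - (3/160)z^3 + (7/160)z^2 + (1/480)z - 1/16
L_1(z) = (z + 3)(z - 2)(z - 3)(z - 5) / [-144] = -(1/144)z^4 + (7/144)z^3 - (1/144)z^2 - (7/16)z + 5/8
L_2(z) = (z + 3)(z + 1)(z - 3)(z - 5) / [45] = (1/45)z^4 - (4/45)z^3 - (14/45)z^2 + (4/5)z + 1
L_3(z) = (z + 3)(z + 1)(z - 2)(z - 5) / [-48] = -(1/48)z^4 + (1/16)z^3 + (5/16)z^2 - (19/48)z - 5/8
L_4(z) = (z + 3)(z + 1)(z - 2)(z - 3) / [288] = (1/288)z^4 - (1/288)z^3 - (11/288)z^2 + (1/32)z + 1/16
f(z) = (-317)·L_0 + (-3)·L_1 + (-12)·L_2 + (-119)·L_3 + (-1317)·L_4
Only the coefficient of z^3 is needed; take it from each L_i and combine:
(-317)·(-3/160) + (-3)·(7/144) + (-12)·(-4/45) + (-119)·(1/16) + (-1317)·(-1/288) = 4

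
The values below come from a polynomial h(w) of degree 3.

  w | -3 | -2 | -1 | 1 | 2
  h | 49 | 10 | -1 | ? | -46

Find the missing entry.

The 4 known values determine h uniquely (degree ≤ 3).
L_0(1) = (3)·(2)·(-1)/[(-1)·(-2)·(-5)] = 3/5
L_1(1) = (4)·(2)·(-1)/[(1)·(-1)·(-4)] = -2
L_2(1) = (4)·(3)·(-1)/[(2)·(1)·(-3)] = 2
L_3(1) = (4)·(3)·(2)/[(5)·(4)·(3)] = 2/5
Sum: 49·(3/5) + 10·(-2) + (-1)·(2) + (-46)·(2/5) = -11

-11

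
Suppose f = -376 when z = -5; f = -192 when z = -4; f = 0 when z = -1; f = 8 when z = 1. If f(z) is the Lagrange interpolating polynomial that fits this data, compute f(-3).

Evaluate each Lagrange basis at z = -3:
L_0(-3) = (1)·(-2)·(-4)/[(-1)·(-4)·(-6)] = -1/3
L_1(-3) = (2)·(-2)·(-4)/[(1)·(-3)·(-5)] = 16/15
L_2(-3) = (2)·(1)·(-4)/[(4)·(3)·(-2)] = 1/3
L_3(-3) = (2)·(1)·(-2)/[(6)·(5)·(2)] = -1/15
Sum: (-376)·(-1/3) + (-192)·(16/15) + 0 + 8·(-1/15) = -80

-80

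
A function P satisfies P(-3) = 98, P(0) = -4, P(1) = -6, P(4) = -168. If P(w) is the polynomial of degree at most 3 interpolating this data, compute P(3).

-70

Evaluate each Lagrange basis at w = 3:
L_0(3) = (3)·(2)·(-1)/[(-3)·(-4)·(-7)] = 1/14
L_1(3) = (6)·(2)·(-1)/[(3)·(-1)·(-4)] = -1
L_2(3) = (6)·(3)·(-1)/[(4)·(1)·(-3)] = 3/2
L_3(3) = (6)·(3)·(2)/[(7)·(4)·(3)] = 3/7
Sum: 98·(1/14) + (-4)·(-1) + (-6)·(3/2) + (-168)·(3/7) = -70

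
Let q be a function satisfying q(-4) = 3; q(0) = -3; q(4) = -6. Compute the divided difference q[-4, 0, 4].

q[-4,0] = (-3 - 3) / (0 - (-4)) = -3/2
q[0,4] = (-6 - (-3)) / (4 - 0) = -3/4
q[-4,0,4] = (-3/4 - (-3/2)) / (4 - (-4)) = 3/32

3/32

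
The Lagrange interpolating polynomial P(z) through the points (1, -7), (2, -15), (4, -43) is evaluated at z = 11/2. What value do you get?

-149/2

L_0(11/2) = (7/2)·(3/2)/[(-1)·(-3)] = 7/4
L_1(11/2) = (9/2)·(3/2)/[(1)·(-2)] = -27/8
L_2(11/2) = (9/2)·(7/2)/[(3)·(2)] = 21/8
Sum: (-7)·(7/4) + (-15)·(-27/8) + (-43)·(21/8) = -149/2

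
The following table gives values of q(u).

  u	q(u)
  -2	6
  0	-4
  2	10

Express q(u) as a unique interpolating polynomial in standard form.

q(u) = 3u^2 + u - 4

Newton's divided differences:
q[-2,0] = (-4 - 6) / (0 - (-2)) = -5
q[0,2] = (10 - (-4)) / (2 - 0) = 7
q[-2,0,2] = (7 - (-5)) / (2 - (-2)) = 3
q(u) = 6 + (-5)·(u + 2) + 3·(u + 2)u
Expanding: q(u) = 3u^2 + u - 4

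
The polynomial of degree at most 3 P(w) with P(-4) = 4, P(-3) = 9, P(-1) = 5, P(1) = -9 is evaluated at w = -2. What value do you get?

Using Newton's divided-difference form:
P[-4,-3] = (9 - 4) / (-3 - (-4)) = 5
P[-3,-1] = (5 - 9) / (-1 - (-3)) = -2
P[-1,1] = (-9 - 5) / (1 - (-1)) = -7
P[-4,-3,-1] = (-2 - 5) / (-1 - (-4)) = -7/3
P[-3,-1,1] = (-7 - (-2)) / (1 - (-3)) = -5/4
P[-4,-3,-1,1] = (-5/4 - (-7/3)) / (1 - (-4)) = 13/60
P(-2) = 4 + 5·(2) + (-7/3)·(2)·(1) + (13/60)·(2)·(1)·(-1) = 89/10

89/10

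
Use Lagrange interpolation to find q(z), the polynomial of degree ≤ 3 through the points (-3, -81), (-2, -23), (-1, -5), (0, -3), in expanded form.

Build the Lagrange basis polynomials:
L_0(z) = (z + 2)(z + 1)z / [-6] = -(1/6)z^3 - (1/2)z^2 - (1/3)z
L_1(z) = (z + 3)(z + 1)z / [2] = (1/2)z^3 + 2z^2 + (3/2)z
L_2(z) = (z + 3)(z + 2)z / [-2] = -(1/2)z^3 - (5/2)z^2 - 3z
L_3(z) = (z + 3)(z + 2)(z + 1) / [6] = (1/6)z^3 + z^2 + (11/6)z + 1
q(z) = (-81)·L_0 + (-23)·L_1 + (-5)·L_2 + (-3)·L_3
  (-81)·L_0(z) = (27/2)z^3 + (81/2)z^2 + 27z
  (-23)·L_1(z) = -(23/2)z^3 - 46z^2 - (69/2)z
  (-5)·L_2(z) = (5/2)z^3 + (25/2)z^2 + 15z
  (-3)·L_3(z) = -(1/2)z^3 - 3z^2 - (11/2)z - 3
Adding term by term: 4z^3 + 4z^2 + 2z - 3

q(z) = 4z^3 + 4z^2 + 2z - 3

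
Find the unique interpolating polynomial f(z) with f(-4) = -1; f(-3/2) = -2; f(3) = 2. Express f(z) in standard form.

f(z) = (58/315)z^2 + (193/315)z - 157/105

L_0(z) = (z + 3/2)(z - 3) / [35/2] = (2/35)z^2 - (3/35)z - 9/35
L_1(z) = (z + 4)(z - 3) / [-45/4] = -(4/45)z^2 - (4/45)z + 16/15
L_2(z) = (z + 4)(z + 3/2) / [63/2] = (2/63)z^2 + (11/63)z + 4/21
f(z) = (-1)·L_0 + (-2)·L_1 + 2·L_2
  (-1)·L_0(z) = -(2/35)z^2 + (3/35)z + 9/35
  (-2)·L_1(z) = (8/45)z^2 + (8/45)z - 32/15
  2·L_2(z) = (4/63)z^2 + (22/63)z + 8/21
Adding term by term: (58/315)z^2 + (193/315)z - 157/105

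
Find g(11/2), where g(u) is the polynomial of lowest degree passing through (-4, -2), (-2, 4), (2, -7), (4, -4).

L_0(11/2) = (15/2)·(7/2)·(3/2)/[(-2)·(-6)·(-8)] = -105/256
L_1(11/2) = (19/2)·(7/2)·(3/2)/[(2)·(-4)·(-6)] = 133/128
L_2(11/2) = (19/2)·(15/2)·(3/2)/[(6)·(4)·(-2)] = -285/128
L_3(11/2) = (19/2)·(15/2)·(7/2)/[(8)·(6)·(2)] = 665/256
Sum: (-2)·(-105/256) + 4·(133/128) + (-7)·(-285/128) + (-4)·(665/256) = 651/64

651/64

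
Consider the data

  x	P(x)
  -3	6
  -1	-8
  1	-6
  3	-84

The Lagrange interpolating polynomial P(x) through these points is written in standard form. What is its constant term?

-3

Build the Lagrange basis polynomials:
L_0(x) = (x + 1)(x - 1)(x - 3) / [-48] = -(1/48)x^3 + (1/16)x^2 + (1/48)x - 1/16
L_1(x) = (x + 3)(x - 1)(x - 3) / [16] = (1/16)x^3 - (1/16)x^2 - (9/16)x + 9/16
L_2(x) = (x + 3)(x + 1)(x - 3) / [-16] = -(1/16)x^3 - (1/16)x^2 + (9/16)x + 9/16
L_3(x) = (x + 3)(x + 1)(x - 1) / [48] = (1/48)x^3 + (1/16)x^2 - (1/48)x - 1/16
P(x) = 6·L_0 + (-8)·L_1 + (-6)·L_2 + (-84)·L_3
Only the constant term is needed; take it from each L_i and combine:
6·(-1/16) + (-8)·(9/16) + (-6)·(9/16) + (-84)·(-1/16) = -3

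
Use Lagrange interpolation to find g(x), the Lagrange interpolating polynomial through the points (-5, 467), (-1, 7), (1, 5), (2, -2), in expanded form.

g(x) = -3x^3 + 4x^2 + 2x + 2

Build the Lagrange basis polynomials:
L_0(x) = (x + 1)(x - 1)(x - 2) / [-168] = -(1/168)x^3 + (1/84)x^2 + (1/168)x - 1/84
L_1(x) = (x + 5)(x - 1)(x - 2) / [24] = (1/24)x^3 + (1/12)x^2 - (13/24)x + 5/12
L_2(x) = (x + 5)(x + 1)(x - 2) / [-12] = -(1/12)x^3 - (1/3)x^2 + (7/12)x + 5/6
L_3(x) = (x + 5)(x + 1)(x - 1) / [21] = (1/21)x^3 + (5/21)x^2 - (1/21)x - 5/21
g(x) = 467·L_0 + 7·L_1 + 5·L_2 + (-2)·L_3
  467·L_0(x) = -(467/168)x^3 + (467/84)x^2 + (467/168)x - 467/84
  7·L_1(x) = (7/24)x^3 + (7/12)x^2 - (91/24)x + 35/12
  5·L_2(x) = -(5/12)x^3 - (5/3)x^2 + (35/12)x + 25/6
  (-2)·L_3(x) = -(2/21)x^3 - (10/21)x^2 + (2/21)x + 10/21
Adding term by term: -3x^3 + 4x^2 + 2x + 2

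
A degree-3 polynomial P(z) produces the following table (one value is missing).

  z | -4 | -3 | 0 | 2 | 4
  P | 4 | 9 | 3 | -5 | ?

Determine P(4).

-18/5

The 4 known values determine P uniquely (degree ≤ 3).
Evaluate each Lagrange basis at z = 4:
L_0(4) = (7)·(4)·(2)/[(-1)·(-4)·(-6)] = -7/3
L_1(4) = (8)·(4)·(2)/[(1)·(-3)·(-5)] = 64/15
L_2(4) = (8)·(7)·(2)/[(4)·(3)·(-2)] = -14/3
L_3(4) = (8)·(7)·(4)/[(6)·(5)·(2)] = 56/15
Sum: 4·(-7/3) + 9·(64/15) + 3·(-14/3) + (-5)·(56/15) = -18/5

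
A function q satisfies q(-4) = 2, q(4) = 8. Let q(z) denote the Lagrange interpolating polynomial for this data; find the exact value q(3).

29/4

L_0(3) = (-1)/[(-8)] = 1/8
L_1(3) = (7)/[(8)] = 7/8
Sum: 2·(1/8) + 8·(7/8) = 29/4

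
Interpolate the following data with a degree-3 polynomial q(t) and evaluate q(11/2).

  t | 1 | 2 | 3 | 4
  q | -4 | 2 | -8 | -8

541/8

Evaluate each Lagrange basis at t = 11/2:
L_0(11/2) = (7/2)·(5/2)·(3/2)/[(-1)·(-2)·(-3)] = -35/16
L_1(11/2) = (9/2)·(5/2)·(3/2)/[(1)·(-1)·(-2)] = 135/16
L_2(11/2) = (9/2)·(7/2)·(3/2)/[(2)·(1)·(-1)] = -189/16
L_3(11/2) = (9/2)·(7/2)·(5/2)/[(3)·(2)·(1)] = 105/16
Sum: (-4)·(-35/16) + 2·(135/16) + (-8)·(-189/16) + (-8)·(105/16) = 541/8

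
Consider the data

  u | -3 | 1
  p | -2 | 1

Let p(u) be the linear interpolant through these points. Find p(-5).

-7/2

Evaluate each Lagrange basis at u = -5:
L_0(-5) = (-6)/[(-4)] = 3/2
L_1(-5) = (-2)/[(4)] = -1/2
Sum: (-2)·(3/2) + 1·(-1/2) = -7/2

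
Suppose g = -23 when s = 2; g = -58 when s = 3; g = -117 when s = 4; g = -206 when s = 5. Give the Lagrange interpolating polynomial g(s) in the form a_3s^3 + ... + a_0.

g(s) = -s^3 - 3s^2 - s - 1

Build the Lagrange basis polynomials:
L_0(s) = (s - 3)(s - 4)(s - 5) / [-6] = -(1/6)s^3 + 2s^2 - (47/6)s + 10
L_1(s) = (s - 2)(s - 4)(s - 5) / [2] = (1/2)s^3 - (11/2)s^2 + 19s - 20
L_2(s) = (s - 2)(s - 3)(s - 5) / [-2] = -(1/2)s^3 + 5s^2 - (31/2)s + 15
L_3(s) = (s - 2)(s - 3)(s - 4) / [6] = (1/6)s^3 - (3/2)s^2 + (13/3)s - 4
g(s) = (-23)·L_0 + (-58)·L_1 + (-117)·L_2 + (-206)·L_3
  (-23)·L_0(s) = (23/6)s^3 - 46s^2 + (1081/6)s - 230
  (-58)·L_1(s) = -29s^3 + 319s^2 - 1102s + 1160
  (-117)·L_2(s) = (117/2)s^3 - 585s^2 + (3627/2)s - 1755
  (-206)·L_3(s) = -(103/3)s^3 + 309s^2 - (2678/3)s + 824
Adding term by term: -s^3 - 3s^2 - s - 1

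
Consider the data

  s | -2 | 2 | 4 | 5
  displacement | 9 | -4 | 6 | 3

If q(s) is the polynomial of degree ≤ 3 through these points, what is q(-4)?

Evaluate each Lagrange basis at s = -4:
L_0(-4) = (-6)·(-8)·(-9)/[(-4)·(-6)·(-7)] = 18/7
L_1(-4) = (-2)·(-8)·(-9)/[(4)·(-2)·(-3)] = -6
L_2(-4) = (-2)·(-6)·(-9)/[(6)·(2)·(-1)] = 9
L_3(-4) = (-2)·(-6)·(-8)/[(7)·(3)·(1)] = -32/7
Sum: 9·(18/7) + (-4)·(-6) + 6·(9) + 3·(-32/7) = 612/7

612/7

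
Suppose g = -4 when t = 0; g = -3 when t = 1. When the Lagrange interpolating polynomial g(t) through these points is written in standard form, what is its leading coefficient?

L_0(t) = (t - 1) / [-1] = -t + 1
L_1(t) = t / [1] = t
g(t) = (-4)·L_0 + (-3)·L_1
Only the coefficient of t is needed; take it from each L_i and combine:
(-4)·(-1) + (-3)·(1) = 1

1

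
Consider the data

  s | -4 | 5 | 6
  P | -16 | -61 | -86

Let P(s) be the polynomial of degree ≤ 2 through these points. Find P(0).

L_0(0) = (-5)·(-6)/[(-9)·(-10)] = 1/3
L_1(0) = (4)·(-6)/[(9)·(-1)] = 8/3
L_2(0) = (4)·(-5)/[(10)·(1)] = -2
Sum: (-16)·(1/3) + (-61)·(8/3) + (-86)·(-2) = 4

4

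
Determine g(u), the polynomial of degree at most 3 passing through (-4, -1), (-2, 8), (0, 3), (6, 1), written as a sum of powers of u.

g(u) = (97/480)u^3 - (43/80)u^2 - (263/60)u + 3

Newton's divided differences:
g[-4,-2] = (8 - (-1)) / (-2 - (-4)) = 9/2
g[-2,0] = (3 - 8) / (0 - (-2)) = -5/2
g[0,6] = (1 - 3) / (6 - 0) = -1/3
g[-4,-2,0] = (-5/2 - 9/2) / (0 - (-4)) = -7/4
g[-2,0,6] = (-1/3 - (-5/2)) / (6 - (-2)) = 13/48
g[-4,-2,0,6] = (13/48 - (-7/4)) / (6 - (-4)) = 97/480
g(u) = -1 + (9/2)·(u + 4) + (-7/4)·(u + 4)(u + 2) + (97/480)·(u + 4)(u + 2)u
Expanding: g(u) = (97/480)u^3 - (43/80)u^2 - (263/60)u + 3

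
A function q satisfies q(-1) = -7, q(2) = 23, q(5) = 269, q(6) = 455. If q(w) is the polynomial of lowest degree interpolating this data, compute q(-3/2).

Evaluate each Lagrange basis at w = -3/2:
L_0(-3/2) = (-7/2)·(-13/2)·(-15/2)/[(-3)·(-6)·(-7)] = 65/48
L_1(-3/2) = (-1/2)·(-13/2)·(-15/2)/[(3)·(-3)·(-4)] = -65/96
L_2(-3/2) = (-1/2)·(-7/2)·(-15/2)/[(6)·(3)·(-1)] = 35/48
L_3(-3/2) = (-1/2)·(-7/2)·(-13/2)/[(7)·(4)·(1)] = -13/32
Sum: (-7)·(65/48) + 23·(-65/96) + 269·(35/48) + 455·(-13/32) = -55/4

-55/4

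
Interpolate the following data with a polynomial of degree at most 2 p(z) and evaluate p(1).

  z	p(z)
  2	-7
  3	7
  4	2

-40

L_0(1) = (-2)·(-3)/[(-1)·(-2)] = 3
L_1(1) = (-1)·(-3)/[(1)·(-1)] = -3
L_2(1) = (-1)·(-2)/[(2)·(1)] = 1
Sum: (-7)·(3) + 7·(-3) + 2·(1) = -40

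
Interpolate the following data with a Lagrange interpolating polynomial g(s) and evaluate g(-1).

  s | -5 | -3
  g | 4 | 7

L_0(-1) = (2)/[(-2)] = -1
L_1(-1) = (4)/[(2)] = 2
Sum: 4·(-1) + 7·(2) = 10

10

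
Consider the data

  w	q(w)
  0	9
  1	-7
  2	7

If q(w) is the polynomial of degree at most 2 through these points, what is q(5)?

Evaluate each Lagrange basis at w = 5:
L_0(5) = (4)·(3)/[(-1)·(-2)] = 6
L_1(5) = (5)·(3)/[(1)·(-1)] = -15
L_2(5) = (5)·(4)/[(2)·(1)] = 10
Sum: 9·(6) + (-7)·(-15) + 7·(10) = 229

229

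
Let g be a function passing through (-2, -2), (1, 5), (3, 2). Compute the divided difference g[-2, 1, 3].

g[-2,1] = (5 - (-2)) / (1 - (-2)) = 7/3
g[1,3] = (2 - 5) / (3 - 1) = -3/2
g[-2,1,3] = (-3/2 - 7/3) / (3 - (-2)) = -23/30

-23/30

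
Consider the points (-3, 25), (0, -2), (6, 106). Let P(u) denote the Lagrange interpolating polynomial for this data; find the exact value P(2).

10

Evaluate each Lagrange basis at u = 2:
L_0(2) = (2)·(-4)/[(-3)·(-9)] = -8/27
L_1(2) = (5)·(-4)/[(3)·(-6)] = 10/9
L_2(2) = (5)·(2)/[(9)·(6)] = 5/27
Sum: 25·(-8/27) + (-2)·(10/9) + 106·(5/27) = 10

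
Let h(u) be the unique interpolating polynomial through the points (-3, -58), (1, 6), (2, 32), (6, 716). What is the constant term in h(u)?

2

Build the Lagrange basis polynomials:
L_0(u) = (u - 1)(u - 2)(u - 6) / [-180] = -(1/180)u^3 + (1/20)u^2 - (1/9)u + 1/15
L_1(u) = (u + 3)(u - 2)(u - 6) / [20] = (1/20)u^3 - (1/4)u^2 - (3/5)u + 9/5
L_2(u) = (u + 3)(u - 1)(u - 6) / [-20] = -(1/20)u^3 + (1/5)u^2 + (3/4)u - 9/10
L_3(u) = (u + 3)(u - 1)(u - 2) / [180] = (1/180)u^3 - (7/180)u + 1/30
h(u) = (-58)·L_0 + 6·L_1 + 32·L_2 + 716·L_3
Only the constant term is needed; take it from each L_i and combine:
(-58)·(1/15) + 6·(9/5) + 32·(-9/10) + 716·(1/30) = 2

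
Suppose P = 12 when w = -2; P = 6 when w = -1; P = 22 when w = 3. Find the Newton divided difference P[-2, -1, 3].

P[-2,-1] = (6 - 12) / (-1 - (-2)) = -6
P[-1,3] = (22 - 6) / (3 - (-1)) = 4
P[-2,-1,3] = (4 - (-6)) / (3 - (-2)) = 2

2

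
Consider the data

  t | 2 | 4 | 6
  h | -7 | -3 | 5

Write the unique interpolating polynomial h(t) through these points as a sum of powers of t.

Newton's divided differences:
h[2,4] = (-3 - (-7)) / (4 - 2) = 2
h[4,6] = (5 - (-3)) / (6 - 4) = 4
h[2,4,6] = (4 - 2) / (6 - 2) = 1/2
h(t) = -7 + 2·(t - 2) + (1/2)·(t - 2)(t - 4)
Expanding: h(t) = (1/2)t^2 - t - 7

h(t) = (1/2)t^2 - t - 7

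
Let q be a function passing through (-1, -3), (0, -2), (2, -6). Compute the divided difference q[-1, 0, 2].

-1

q[-1,0] = (-2 - (-3)) / (0 - (-1)) = 1
q[0,2] = (-6 - (-2)) / (2 - 0) = -2
q[-1,0,2] = (-2 - 1) / (2 - (-1)) = -1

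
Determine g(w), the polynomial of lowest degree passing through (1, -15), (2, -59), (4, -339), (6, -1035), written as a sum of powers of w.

L_0(w) = (w - 2)(w - 4)(w - 6) / [-15] = -(1/15)w^3 + (4/5)w^2 - (44/15)w + 16/5
L_1(w) = (w - 1)(w - 4)(w - 6) / [8] = (1/8)w^3 - (11/8)w^2 + (17/4)w - 3
L_2(w) = (w - 1)(w - 2)(w - 6) / [-12] = -(1/12)w^3 + (3/4)w^2 - (5/3)w + 1
L_3(w) = (w - 1)(w - 2)(w - 4) / [40] = (1/40)w^3 - (7/40)w^2 + (7/20)w - 1/5
g(w) = (-15)·L_0 + (-59)·L_1 + (-339)·L_2 + (-1035)·L_3
  (-15)·L_0(w) = w^3 - 12w^2 + 44w - 48
  (-59)·L_1(w) = -(59/8)w^3 + (649/8)w^2 - (1003/4)w + 177
  (-339)·L_2(w) = (113/4)w^3 - (1017/4)w^2 + 565w - 339
  (-1035)·L_3(w) = -(207/8)w^3 + (1449/8)w^2 - (1449/4)w + 207
Adding term by term: -4w^3 - 4w^2 - 4w - 3

g(w) = -4w^3 - 4w^2 - 4w - 3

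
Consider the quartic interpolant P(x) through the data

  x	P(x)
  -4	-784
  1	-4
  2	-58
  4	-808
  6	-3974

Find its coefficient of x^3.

Build the Lagrange basis polynomials:
L_0(x) = (x - 1)(x - 2)(x - 4)(x - 6) / [2400] = (1/2400)x^4 - (13/2400)x^3 + (7/300)x^2 - (23/600)x + 1/50
L_1(x) = (x + 4)(x - 2)(x - 4)(x - 6) / [-75] = -(1/75)x^4 + (8/75)x^3 + (4/75)x^2 - (128/75)x + 64/25
L_2(x) = (x + 4)(x - 1)(x - 4)(x - 6) / [48] = (1/48)x^4 - (7/48)x^3 - (5/24)x^2 + (7/3)x - 2
L_3(x) = (x + 4)(x - 1)(x - 2)(x - 6) / [-96] = -(1/96)x^4 + (5/96)x^3 + (1/6)x^2 - (17/24)x + 1/2
L_4(x) = (x + 4)(x - 1)(x - 2)(x - 4) / [400] = (1/400)x^4 - (3/400)x^3 - (7/200)x^2 + (3/25)x - 2/25
P(x) = (-784)·L_0 + (-4)·L_1 + (-58)·L_2 + (-808)·L_3 + (-3974)·L_4
Only the coefficient of x^3 is needed; take it from each L_i and combine:
(-784)·(-13/2400) + (-4)·(8/75) + (-58)·(-7/48) + (-808)·(5/96) + (-3974)·(-3/400) = 0

0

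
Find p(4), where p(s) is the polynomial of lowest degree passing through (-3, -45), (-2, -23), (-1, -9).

-59

L_0(4) = (6)·(5)/[(-1)·(-2)] = 15
L_1(4) = (7)·(5)/[(1)·(-1)] = -35
L_2(4) = (7)·(6)/[(2)·(1)] = 21
Sum: (-45)·(15) + (-23)·(-35) + (-9)·(21) = -59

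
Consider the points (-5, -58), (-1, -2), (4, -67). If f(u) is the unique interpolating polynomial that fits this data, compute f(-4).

-35

Using Newton's divided-difference form:
f[-5,-1] = (-2 - (-58)) / (-1 - (-5)) = 14
f[-1,4] = (-67 - (-2)) / (4 - (-1)) = -13
f[-5,-1,4] = (-13 - 14) / (4 - (-5)) = -3
f(-4) = -58 + 14·(1) + (-3)·(1)·(-3) = -35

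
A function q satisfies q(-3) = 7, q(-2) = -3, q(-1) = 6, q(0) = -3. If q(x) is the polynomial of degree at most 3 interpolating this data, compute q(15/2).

Using Newton's divided-difference form:
q[-3,-2] = (-3 - 7) / (-2 - (-3)) = -10
q[-2,-1] = (6 - (-3)) / (-1 - (-2)) = 9
q[-1,0] = (-3 - 6) / (0 - (-1)) = -9
q[-3,-2,-1] = (9 - (-10)) / (-1 - (-3)) = 19/2
q[-2,-1,0] = (-9 - 9) / (0 - (-2)) = -9
q[-3,-2,-1,0] = (-9 - 19/2) / (0 - (-3)) = -37/6
q(15/2) = 7 + (-10)·(21/2) + (19/2)·(21/2)·(19/2) + (-37/6)·(21/2)·(19/2)·(17/2) = -70063/16

-70063/16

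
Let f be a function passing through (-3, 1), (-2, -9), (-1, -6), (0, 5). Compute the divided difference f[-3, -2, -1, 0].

-5/6

f[-3,-2] = (-9 - 1) / (-2 - (-3)) = -10
f[-2,-1] = (-6 - (-9)) / (-1 - (-2)) = 3
f[-1,0] = (5 - (-6)) / (0 - (-1)) = 11
f[-3,-2,-1] = (3 - (-10)) / (-1 - (-3)) = 13/2
f[-2,-1,0] = (11 - 3) / (0 - (-2)) = 4
f[-3,-2,-1,0] = (4 - 13/2) / (0 - (-3)) = -5/6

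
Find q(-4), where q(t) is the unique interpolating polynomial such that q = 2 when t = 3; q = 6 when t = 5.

-12

Evaluate each Lagrange basis at t = -4:
L_0(-4) = (-9)/[(-2)] = 9/2
L_1(-4) = (-7)/[(2)] = -7/2
Sum: 2·(9/2) + 6·(-7/2) = -12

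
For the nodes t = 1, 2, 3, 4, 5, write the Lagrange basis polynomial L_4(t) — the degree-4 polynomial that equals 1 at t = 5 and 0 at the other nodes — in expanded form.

L_4(t) = (t - 1)(t - 2)(t - 3)(t - 4) / [(4)·(3)·(2)·(1)]
       = (t^4 - 10t^3 + 35t^2 - 50t + 24) / (24)

L_4(t) = (1/24)t^4 - (5/12)t^3 + (35/24)t^2 - (25/12)t + 1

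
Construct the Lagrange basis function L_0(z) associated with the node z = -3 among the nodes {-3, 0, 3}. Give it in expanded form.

L_0(z) = z(z - 3) / [(-3)·(-6)]
       = (z^2 - 3z) / (18)

L_0(z) = (1/18)z^2 - (1/6)z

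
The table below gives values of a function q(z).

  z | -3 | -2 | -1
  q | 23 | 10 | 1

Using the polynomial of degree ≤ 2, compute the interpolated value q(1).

-5

Evaluate each Lagrange basis at z = 1:
L_0(1) = (3)·(2)/[(-1)·(-2)] = 3
L_1(1) = (4)·(2)/[(1)·(-1)] = -8
L_2(1) = (4)·(3)/[(2)·(1)] = 6
Sum: 23·(3) + 10·(-8) + 1·(6) = -5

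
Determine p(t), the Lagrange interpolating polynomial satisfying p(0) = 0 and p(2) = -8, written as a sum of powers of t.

Build the Lagrange basis polynomials:
L_0(t) = (t - 2) / [-2] = -(1/2)t + 1
L_1(t) = t / [2] = (1/2)t
p(t) = 0·L_0 + (-8)·L_1
  0·L_0(t) = 0
  (-8)·L_1(t) = -4t
Adding term by term: -4t

p(t) = -4t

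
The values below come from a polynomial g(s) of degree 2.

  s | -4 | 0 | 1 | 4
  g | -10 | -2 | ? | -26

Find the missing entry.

-5

The 3 known values determine g uniquely (degree ≤ 2).
L_0(1) = (1)·(-3)/[(-4)·(-8)] = -3/32
L_1(1) = (5)·(-3)/[(4)·(-4)] = 15/16
L_2(1) = (5)·(1)/[(8)·(4)] = 5/32
Sum: (-10)·(-3/32) + (-2)·(15/16) + (-26)·(5/32) = -5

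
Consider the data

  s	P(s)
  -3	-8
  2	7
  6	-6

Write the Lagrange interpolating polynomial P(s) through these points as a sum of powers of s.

P(s) = -(25/36)s^2 + (83/36)s + 31/6

L_0(s) = (s - 2)(s - 6) / [45] = (1/45)s^2 - (8/45)s + 4/15
L_1(s) = (s + 3)(s - 6) / [-20] = -(1/20)s^2 + (3/20)s + 9/10
L_2(s) = (s + 3)(s - 2) / [36] = (1/36)s^2 + (1/36)s - 1/6
P(s) = (-8)·L_0 + 7·L_1 + (-6)·L_2
  (-8)·L_0(s) = -(8/45)s^2 + (64/45)s - 32/15
  7·L_1(s) = -(7/20)s^2 + (21/20)s + 63/10
  (-6)·L_2(s) = -(1/6)s^2 - (1/6)s + 1
Adding term by term: -(25/36)s^2 + (83/36)s + 31/6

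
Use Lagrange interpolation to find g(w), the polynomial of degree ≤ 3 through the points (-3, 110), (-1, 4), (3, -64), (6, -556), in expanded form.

Build the Lagrange basis polynomials:
L_0(w) = (w + 1)(w - 3)(w - 6) / [-108] = -(1/108)w^3 + (2/27)w^2 - (1/12)w - 1/6
L_1(w) = (w + 3)(w - 3)(w - 6) / [56] = (1/56)w^3 - (3/28)w^2 - (9/56)w + 27/28
L_2(w) = (w + 3)(w + 1)(w - 6) / [-72] = -(1/72)w^3 + (1/36)w^2 + (7/24)w + 1/4
L_3(w) = (w + 3)(w + 1)(w - 3) / [189] = (1/189)w^3 + (1/189)w^2 - (1/21)w - 1/21
g(w) = 110·L_0 + 4·L_1 + (-64)·L_2 + (-556)·L_3
  110·L_0(w) = -(55/54)w^3 + (220/27)w^2 - (55/6)w - 55/3
  4·L_1(w) = (1/14)w^3 - (3/7)w^2 - (9/14)w + 27/7
  (-64)·L_2(w) = (8/9)w^3 - (16/9)w^2 - (56/3)w - 16
  (-556)·L_3(w) = -(556/189)w^3 - (556/189)w^2 + (556/21)w + 556/21
Adding term by term: -3w^3 + 3w^2 - 2w - 4

g(w) = -3w^3 + 3w^2 - 2w - 4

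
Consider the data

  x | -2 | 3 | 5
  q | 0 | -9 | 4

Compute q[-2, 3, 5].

q[-2,3] = (-9 - 0) / (3 - (-2)) = -9/5
q[3,5] = (4 - (-9)) / (5 - 3) = 13/2
q[-2,3,5] = (13/2 - (-9/5)) / (5 - (-2)) = 83/70

83/70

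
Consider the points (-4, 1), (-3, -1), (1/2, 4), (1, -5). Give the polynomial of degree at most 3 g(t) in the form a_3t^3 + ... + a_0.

Newton's divided differences:
g[-4,-3] = (-1 - 1) / (-3 - (-4)) = -2
g[-3,1/2] = (4 - (-1)) / (1/2 - (-3)) = 10/7
g[1/2,1] = (-5 - 4) / (1 - 1/2) = -18
g[-4,-3,1/2] = (10/7 - (-2)) / (1/2 - (-4)) = 16/21
g[-3,1/2,1] = (-18 - 10/7) / (1 - (-3)) = -34/7
g[-4,-3,1/2,1] = (-34/7 - 16/21) / (1 - (-4)) = -118/105
g(t) = 1 + (-2)·(t + 4) + (16/21)·(t + 4)(t + 3) + (-118/105)·(t + 4)(t + 3)(t - 1/2)
Expanding: g(t) = -(118/105)t^3 - (229/35)t^2 - (653/105)t + 311/35

g(t) = -(118/105)t^3 - (229/35)t^2 - (653/105)t + 311/35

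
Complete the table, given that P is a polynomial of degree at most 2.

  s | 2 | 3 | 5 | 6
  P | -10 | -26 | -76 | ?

-110

The 3 known values determine P uniquely (degree ≤ 2).
Evaluate each Lagrange basis at s = 6:
L_0(6) = (3)·(1)/[(-1)·(-3)] = 1
L_1(6) = (4)·(1)/[(1)·(-2)] = -2
L_2(6) = (4)·(3)/[(3)·(2)] = 2
Sum: (-10)·(1) + (-26)·(-2) + (-76)·(2) = -110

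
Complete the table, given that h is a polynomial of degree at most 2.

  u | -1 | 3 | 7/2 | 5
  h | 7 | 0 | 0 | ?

7/6

The 3 known values determine h uniquely (degree ≤ 2).
L_0(5) = (2)·(3/2)/[(-4)·(-9/2)] = 1/6
L_1(5) = (6)·(3/2)/[(4)·(-1/2)] = -9/2
L_2(5) = (6)·(2)/[(9/2)·(1/2)] = 16/3
Sum: 7·(1/6) + 0 + 0 = 7/6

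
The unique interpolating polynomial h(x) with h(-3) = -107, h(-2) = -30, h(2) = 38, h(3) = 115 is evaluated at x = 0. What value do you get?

Evaluate each Lagrange basis at x = 0:
L_0(0) = (2)·(-2)·(-3)/[(-1)·(-5)·(-6)] = -2/5
L_1(0) = (3)·(-2)·(-3)/[(1)·(-4)·(-5)] = 9/10
L_2(0) = (3)·(2)·(-3)/[(5)·(4)·(-1)] = 9/10
L_3(0) = (3)·(2)·(-2)/[(6)·(5)·(1)] = -2/5
Sum: (-107)·(-2/5) + (-30)·(9/10) + 38·(9/10) + 115·(-2/5) = 4

4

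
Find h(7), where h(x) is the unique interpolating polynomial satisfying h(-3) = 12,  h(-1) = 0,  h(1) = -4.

32

Using Newton's divided-difference form:
h[-3,-1] = (0 - 12) / (-1 - (-3)) = -6
h[-1,1] = (-4 - 0) / (1 - (-1)) = -2
h[-3,-1,1] = (-2 - (-6)) / (1 - (-3)) = 1
h(7) = 12 + (-6)·(10) + 1·(10)·(8) = 32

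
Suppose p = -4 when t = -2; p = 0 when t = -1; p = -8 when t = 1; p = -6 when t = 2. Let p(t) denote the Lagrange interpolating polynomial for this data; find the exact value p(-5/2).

Evaluate each Lagrange basis at t = -5/2:
L_0(-5/2) = (-3/2)·(-7/2)·(-9/2)/[(-1)·(-3)·(-4)] = 63/32
L_1(-5/2) = (-1/2)·(-7/2)·(-9/2)/[(1)·(-2)·(-3)] = -21/16
L_2(-5/2) = (-1/2)·(-3/2)·(-9/2)/[(3)·(2)·(-1)] = 9/16
L_3(-5/2) = (-1/2)·(-3/2)·(-7/2)/[(4)·(3)·(1)] = -7/32
Sum: (-4)·(63/32) + 0 + (-8)·(9/16) + (-6)·(-7/32) = -177/16

-177/16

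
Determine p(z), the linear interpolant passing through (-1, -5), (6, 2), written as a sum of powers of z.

Build the Lagrange basis polynomials:
L_0(z) = (z - 6) / [-7] = -(1/7)z + 6/7
L_1(z) = (z + 1) / [7] = (1/7)z + 1/7
p(z) = (-5)·L_0 + 2·L_1
  (-5)·L_0(z) = (5/7)z - 30/7
  2·L_1(z) = (2/7)z + 2/7
Adding term by term: z - 4

p(z) = z - 4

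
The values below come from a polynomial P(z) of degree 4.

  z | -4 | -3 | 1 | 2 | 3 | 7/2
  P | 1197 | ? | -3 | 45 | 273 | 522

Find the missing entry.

405

The 5 known values determine P uniquely (degree ≤ 4).
Evaluate each Lagrange basis at z = -3:
L_0(-3) = (-4)·(-5)·(-6)·(-13/2)/[(-5)·(-6)·(-7)·(-15/2)] = 52/105
L_1(-3) = (1)·(-5)·(-6)·(-13/2)/[(5)·(-1)·(-2)·(-5/2)] = 39/5
L_2(-3) = (1)·(-4)·(-6)·(-13/2)/[(6)·(1)·(-1)·(-3/2)] = -52/3
L_3(-3) = (1)·(-4)·(-5)·(-13/2)/[(7)·(2)·(1)·(-1/2)] = 130/7
L_4(-3) = (1)·(-4)·(-5)·(-6)/[(15/2)·(5/2)·(3/2)·(1/2)] = -128/15
Sum: 1197·(52/105) + (-3)·(39/5) + 45·(-52/3) + 273·(130/7) + 522·(-128/15) = 405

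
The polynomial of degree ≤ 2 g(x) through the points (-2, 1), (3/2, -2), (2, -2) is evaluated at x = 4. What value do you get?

L_0(4) = (5/2)·(2)/[(-7/2)·(-4)] = 5/14
L_1(4) = (6)·(2)/[(7/2)·(-1/2)] = -48/7
L_2(4) = (6)·(5/2)/[(4)·(1/2)] = 15/2
Sum: 1·(5/14) + (-2)·(-48/7) + (-2)·(15/2) = -13/14

-13/14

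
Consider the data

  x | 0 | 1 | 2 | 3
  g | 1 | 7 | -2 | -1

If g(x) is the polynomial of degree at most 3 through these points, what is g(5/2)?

L_0(5/2) = (3/2)·(1/2)·(-1/2)/[(-1)·(-2)·(-3)] = 1/16
L_1(5/2) = (5/2)·(1/2)·(-1/2)/[(1)·(-1)·(-2)] = -5/16
L_2(5/2) = (5/2)·(3/2)·(-1/2)/[(2)·(1)·(-1)] = 15/16
L_3(5/2) = (5/2)·(3/2)·(1/2)/[(3)·(2)·(1)] = 5/16
Sum: 1·(1/16) + 7·(-5/16) + (-2)·(15/16) + (-1)·(5/16) = -69/16

-69/16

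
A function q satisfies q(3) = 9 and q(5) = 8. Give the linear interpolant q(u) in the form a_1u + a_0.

L_0(u) = (u - 5) / [-2] = -(1/2)u + 5/2
L_1(u) = (u - 3) / [2] = (1/2)u - 3/2
q(u) = 9·L_0 + 8·L_1
  9·L_0(u) = -(9/2)u + 45/2
  8·L_1(u) = 4u - 12
Adding term by term: -(1/2)u + 21/2

q(u) = -(1/2)u + 21/2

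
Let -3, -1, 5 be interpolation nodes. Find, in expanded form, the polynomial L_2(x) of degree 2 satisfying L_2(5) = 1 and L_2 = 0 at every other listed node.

L_2(x) = (x + 3)(x + 1) / [(8)·(6)]
       = (x^2 + 4x + 3) / (48)

L_2(x) = (1/48)x^2 + (1/12)x + 1/16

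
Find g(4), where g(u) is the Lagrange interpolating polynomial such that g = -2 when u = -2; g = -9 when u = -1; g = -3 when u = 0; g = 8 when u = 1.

L_0(4) = (5)·(4)·(3)/[(-1)·(-2)·(-3)] = -10
L_1(4) = (6)·(4)·(3)/[(1)·(-1)·(-2)] = 36
L_2(4) = (6)·(5)·(3)/[(2)·(1)·(-1)] = -45
L_3(4) = (6)·(5)·(4)/[(3)·(2)·(1)] = 20
Sum: (-2)·(-10) + (-9)·(36) + (-3)·(-45) + 8·(20) = -9

-9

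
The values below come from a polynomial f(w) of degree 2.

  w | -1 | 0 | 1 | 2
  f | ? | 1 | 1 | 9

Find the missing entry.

The 3 known values determine f uniquely (degree ≤ 2).
Evaluate each Lagrange basis at w = -1:
L_0(-1) = (-2)·(-3)/[(-1)·(-2)] = 3
L_1(-1) = (-1)·(-3)/[(1)·(-1)] = -3
L_2(-1) = (-1)·(-2)/[(2)·(1)] = 1
Sum: 1·(3) + 1·(-3) + 9·(1) = 9

9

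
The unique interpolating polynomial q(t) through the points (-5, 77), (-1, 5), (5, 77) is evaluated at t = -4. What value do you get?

50

Using Newton's divided-difference form:
q[-5,-1] = (5 - 77) / (-1 - (-5)) = -18
q[-1,5] = (77 - 5) / (5 - (-1)) = 12
q[-5,-1,5] = (12 - (-18)) / (5 - (-5)) = 3
q(-4) = 77 + (-18)·(1) + 3·(1)·(-3) = 50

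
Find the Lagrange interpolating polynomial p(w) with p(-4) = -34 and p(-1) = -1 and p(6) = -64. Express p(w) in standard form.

L_0(w) = (w + 1)(w - 6) / [30] = (1/30)w^2 - (1/6)w - 1/5
L_1(w) = (w + 4)(w - 6) / [-21] = -(1/21)w^2 + (2/21)w + 8/7
L_2(w) = (w + 4)(w + 1) / [70] = (1/70)w^2 + (1/14)w + 2/35
p(w) = (-34)·L_0 + (-1)·L_1 + (-64)·L_2
  (-34)·L_0(w) = -(17/15)w^2 + (17/3)w + 34/5
  (-1)·L_1(w) = (1/21)w^2 - (2/21)w - 8/7
  (-64)·L_2(w) = -(32/35)w^2 - (32/7)w - 128/35
Adding term by term: -2w^2 + w + 2

p(w) = -2w^2 + w + 2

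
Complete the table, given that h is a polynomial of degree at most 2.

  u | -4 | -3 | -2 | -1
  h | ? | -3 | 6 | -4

-31

The 3 known values determine h uniquely (degree ≤ 2).
L_0(-4) = (-2)·(-3)/[(-1)·(-2)] = 3
L_1(-4) = (-1)·(-3)/[(1)·(-1)] = -3
L_2(-4) = (-1)·(-2)/[(2)·(1)] = 1
Sum: (-3)·(3) + 6·(-3) + (-4)·(1) = -31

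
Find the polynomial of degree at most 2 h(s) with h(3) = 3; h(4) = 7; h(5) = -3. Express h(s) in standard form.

h(s) = -7s^2 + 53s - 93

Newton's divided differences:
h[3,4] = (7 - 3) / (4 - 3) = 4
h[4,5] = (-3 - 7) / (5 - 4) = -10
h[3,4,5] = (-10 - 4) / (5 - 3) = -7
h(s) = 3 + 4·(s - 3) + (-7)·(s - 3)(s - 4)
Expanding: h(s) = -7s^2 + 53s - 93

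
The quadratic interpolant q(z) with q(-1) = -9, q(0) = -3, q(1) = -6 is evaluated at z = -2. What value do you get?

Using Newton's divided-difference form:
q[-1,0] = (-3 - (-9)) / (0 - (-1)) = 6
q[0,1] = (-6 - (-3)) / (1 - 0) = -3
q[-1,0,1] = (-3 - 6) / (1 - (-1)) = -9/2
q(-2) = -9 + 6·(-1) + (-9/2)·(-1)·(-2) = -24

-24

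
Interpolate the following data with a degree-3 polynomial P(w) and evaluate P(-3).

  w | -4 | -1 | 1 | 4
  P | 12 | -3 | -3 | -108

Evaluate each Lagrange basis at w = -3:
L_0(-3) = (-2)·(-4)·(-7)/[(-3)·(-5)·(-8)] = 7/15
L_1(-3) = (1)·(-4)·(-7)/[(3)·(-2)·(-5)] = 14/15
L_2(-3) = (1)·(-2)·(-7)/[(5)·(2)·(-3)] = -7/15
L_3(-3) = (1)·(-2)·(-4)/[(8)·(5)·(3)] = 1/15
Sum: 12·(7/15) + (-3)·(14/15) + (-3)·(-7/15) + (-108)·(1/15) = -3

-3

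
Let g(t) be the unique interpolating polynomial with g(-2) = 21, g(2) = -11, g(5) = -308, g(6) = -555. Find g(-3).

Using Newton's divided-difference form:
g[-2,2] = (-11 - 21) / (2 - (-2)) = -8
g[2,5] = (-308 - (-11)) / (5 - 2) = -99
g[5,6] = (-555 - (-308)) / (6 - 5) = -247
g[-2,2,5] = (-99 - (-8)) / (5 - (-2)) = -13
g[2,5,6] = (-247 - (-99)) / (6 - 2) = -37
g[-2,2,5,6] = (-37 - (-13)) / (6 - (-2)) = -3
g(-3) = 21 + (-8)·(-1) + (-13)·(-1)·(-5) + (-3)·(-1)·(-5)·(-8) = 84

84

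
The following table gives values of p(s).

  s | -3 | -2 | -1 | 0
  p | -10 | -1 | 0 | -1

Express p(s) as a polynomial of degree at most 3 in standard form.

L_0(s) = (s + 2)(s + 1)s / [-6] = -(1/6)s^3 - (1/2)s^2 - (1/3)s
L_1(s) = (s + 3)(s + 1)s / [2] = (1/2)s^3 + 2s^2 + (3/2)s
L_2(s) = (s + 3)(s + 2)s / [-2] = -(1/2)s^3 - (5/2)s^2 - 3s
L_3(s) = (s + 3)(s + 2)(s + 1) / [6] = (1/6)s^3 + s^2 + (11/6)s + 1
p(s) = (-10)·L_0 + (-1)·L_1 + 0·L_2 + (-1)·L_3
  (-10)·L_0(s) = (5/3)s^3 + 5s^2 + (10/3)s
  (-1)·L_1(s) = -(1/2)s^3 - 2s^2 - (3/2)s
  0·L_2(s) = 0
  (-1)·L_3(s) = -(1/6)s^3 - s^2 - (11/6)s - 1
Adding term by term: s^3 + 2s^2 - 1

p(s) = s^3 + 2s^2 - 1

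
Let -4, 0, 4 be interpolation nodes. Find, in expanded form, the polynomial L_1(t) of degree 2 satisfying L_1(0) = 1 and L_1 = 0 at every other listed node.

L_1(t) = -(1/16)t^2 + 1

L_1(t) = (t + 4)(t - 4) / [(4)·(-4)]
       = (t^2 - 16) / (-16)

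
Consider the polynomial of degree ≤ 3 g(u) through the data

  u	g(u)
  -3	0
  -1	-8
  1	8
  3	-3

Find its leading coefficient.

The leading coefficient equals the top divided difference g[-3,-1,1,3].
g[-3,-1] = (-8 - 0) / (-1 - (-3)) = -4
g[-1,1] = (8 - (-8)) / (1 - (-1)) = 8
g[1,3] = (-3 - 8) / (3 - 1) = -11/2
g[-3,-1,1] = (8 - (-4)) / (1 - (-3)) = 3
g[-1,1,3] = (-11/2 - 8) / (3 - (-1)) = -27/8
g[-3,-1,1,3] = (-27/8 - 3) / (3 - (-3)) = -17/16

-17/16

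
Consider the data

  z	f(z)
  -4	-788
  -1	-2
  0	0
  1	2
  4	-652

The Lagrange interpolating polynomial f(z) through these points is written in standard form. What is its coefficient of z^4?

-3

The leading coefficient equals the top divided difference f[-4,-1,0,1,4].
f[-4,-1] = (-2 - (-788)) / (-1 - (-4)) = 262
f[-1,0] = (0 - (-2)) / (0 - (-1)) = 2
f[0,1] = (2 - 0) / (1 - 0) = 2
f[1,4] = (-652 - 2) / (4 - 1) = -218
f[-4,-1,0] = (2 - 262) / (0 - (-4)) = -65
f[-1,0,1] = (2 - 2) / (1 - (-1)) = 0
f[0,1,4] = (-218 - 2) / (4 - 0) = -55
f[-4,-1,0,1] = (0 - (-65)) / (1 - (-4)) = 13
f[-1,0,1,4] = (-55 - 0) / (4 - (-1)) = -11
f[-4,-1,0,1,4] = (-11 - 13) / (4 - (-4)) = -3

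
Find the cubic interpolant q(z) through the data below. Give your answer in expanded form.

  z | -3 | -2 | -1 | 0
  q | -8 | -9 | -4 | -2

Newton's divided differences:
q[-3,-2] = (-9 - (-8)) / (-2 - (-3)) = -1
q[-2,-1] = (-4 - (-9)) / (-1 - (-2)) = 5
q[-1,0] = (-2 - (-4)) / (0 - (-1)) = 2
q[-3,-2,-1] = (5 - (-1)) / (-1 - (-3)) = 3
q[-2,-1,0] = (2 - 5) / (0 - (-2)) = -3/2
q[-3,-2,-1,0] = (-3/2 - 3) / (0 - (-3)) = -3/2
q(z) = -8 + (-1)·(z + 3) + 3·(z + 3)(z + 2) + (-3/2)·(z + 3)(z + 2)(z + 1)
Expanding: q(z) = -(3/2)z^3 - 6z^2 - (5/2)z - 2

q(z) = -(3/2)z^3 - 6z^2 - (5/2)z - 2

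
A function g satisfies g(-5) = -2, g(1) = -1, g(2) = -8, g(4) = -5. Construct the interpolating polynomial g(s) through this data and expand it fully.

g(s) = (3/7)s^3 - (1/6)s^2 - (19/2)s + 173/21

L_0(s) = (s - 1)(s - 2)(s - 4) / [-378] = -(1/378)s^3 + (1/54)s^2 - (1/27)s + 4/189
L_1(s) = (s + 5)(s - 2)(s - 4) / [18] = (1/18)s^3 - (1/18)s^2 - (11/9)s + 20/9
L_2(s) = (s + 5)(s - 1)(s - 4) / [-14] = -(1/14)s^3 + (3/2)s - 10/7
L_3(s) = (s + 5)(s - 1)(s - 2) / [54] = (1/54)s^3 + (1/27)s^2 - (13/54)s + 5/27
g(s) = (-2)·L_0 + (-1)·L_1 + (-8)·L_2 + (-5)·L_3
  (-2)·L_0(s) = (1/189)s^3 - (1/27)s^2 + (2/27)s - 8/189
  (-1)·L_1(s) = -(1/18)s^3 + (1/18)s^2 + (11/9)s - 20/9
  (-8)·L_2(s) = (4/7)s^3 - 12s + 80/7
  (-5)·L_3(s) = -(5/54)s^3 - (5/27)s^2 + (65/54)s - 25/27
Adding term by term: (3/7)s^3 - (1/6)s^2 - (19/2)s + 173/21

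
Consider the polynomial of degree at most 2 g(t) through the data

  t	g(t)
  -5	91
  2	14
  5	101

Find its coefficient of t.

Build the Lagrange basis polynomials:
L_0(t) = (t - 2)(t - 5) / [70] = (1/70)t^2 - (1/10)t + 1/7
L_1(t) = (t + 5)(t - 5) / [-21] = -(1/21)t^2 + 25/21
L_2(t) = (t + 5)(t - 2) / [30] = (1/30)t^2 + (1/10)t - 1/3
g(t) = 91·L_0 + 14·L_1 + 101·L_2
Only the coefficient of t is needed; take it from each L_i and combine:
91·(-1/10) + 14·(0) + 101·(1/10) = 1

1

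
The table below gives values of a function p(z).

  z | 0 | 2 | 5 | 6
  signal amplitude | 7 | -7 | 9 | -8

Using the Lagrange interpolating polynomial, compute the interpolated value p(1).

-47/6

Evaluate each Lagrange basis at z = 1:
L_0(1) = (-1)·(-4)·(-5)/[(-2)·(-5)·(-6)] = 1/3
L_1(1) = (1)·(-4)·(-5)/[(2)·(-3)·(-4)] = 5/6
L_2(1) = (1)·(-1)·(-5)/[(5)·(3)·(-1)] = -1/3
L_3(1) = (1)·(-1)·(-4)/[(6)·(4)·(1)] = 1/6
Sum: 7·(1/3) + (-7)·(5/6) + 9·(-1/3) + (-8)·(1/6) = -47/6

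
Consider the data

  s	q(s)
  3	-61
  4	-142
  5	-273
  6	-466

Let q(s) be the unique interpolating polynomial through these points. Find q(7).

Evaluate each Lagrange basis at s = 7:
L_0(7) = (3)·(2)·(1)/[(-1)·(-2)·(-3)] = -1
L_1(7) = (4)·(2)·(1)/[(1)·(-1)·(-2)] = 4
L_2(7) = (4)·(3)·(1)/[(2)·(1)·(-1)] = -6
L_3(7) = (4)·(3)·(2)/[(3)·(2)·(1)] = 4
Sum: (-61)·(-1) + (-142)·(4) + (-273)·(-6) + (-466)·(4) = -733

-733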